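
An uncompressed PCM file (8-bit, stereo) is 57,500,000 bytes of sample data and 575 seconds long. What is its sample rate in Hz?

Bytes = sample_rate × seconds × bytes_per_sample × channels.
sample_rate = 57,500,000 / (575 × 1 × 2) = 57,500,000 / 1,150 = 50,000 Hz.

50,000 Hz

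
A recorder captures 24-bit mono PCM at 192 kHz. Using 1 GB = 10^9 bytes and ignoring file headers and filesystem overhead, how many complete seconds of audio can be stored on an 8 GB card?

13,888 seconds

Uncompressed byte rate = 192,000 × 3 × 1 = 576,000 bytes/s.
Capacity = 8 × 1,000,000,000 = 8,000,000,000 bytes.
8,000,000,000 / 576,000 ≈ 13888.89 s → 13,888 seconds.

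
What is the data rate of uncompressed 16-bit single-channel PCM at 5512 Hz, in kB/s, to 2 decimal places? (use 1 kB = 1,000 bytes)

11.02 kB/s

Bit rate = 5,512 × 16 × 1 = 88,192 bits/s.
88,192 / 8 = 11,024 B/s = 11.02 kB/s.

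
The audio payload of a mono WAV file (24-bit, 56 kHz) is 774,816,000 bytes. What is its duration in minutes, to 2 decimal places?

76.87 minutes

Byte rate = 56,000 × 3 × 1 = 168,000 bytes/s.
Duration = 774,816,000 / 168,000 = 4,612 s.
4,612 s / 60 = 76.87 minutes.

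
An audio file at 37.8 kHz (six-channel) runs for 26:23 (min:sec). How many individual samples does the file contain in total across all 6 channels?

26:23 (min:sec) = 1,583 s.
37,800 × 1,583 s × 6 ch = 359,024,400 samples.

359,024,400 samples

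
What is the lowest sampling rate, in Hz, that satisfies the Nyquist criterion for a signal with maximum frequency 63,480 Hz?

126,960 Hz

Minimum sample rate = 2 × 63,480 Hz = 126,960 Hz.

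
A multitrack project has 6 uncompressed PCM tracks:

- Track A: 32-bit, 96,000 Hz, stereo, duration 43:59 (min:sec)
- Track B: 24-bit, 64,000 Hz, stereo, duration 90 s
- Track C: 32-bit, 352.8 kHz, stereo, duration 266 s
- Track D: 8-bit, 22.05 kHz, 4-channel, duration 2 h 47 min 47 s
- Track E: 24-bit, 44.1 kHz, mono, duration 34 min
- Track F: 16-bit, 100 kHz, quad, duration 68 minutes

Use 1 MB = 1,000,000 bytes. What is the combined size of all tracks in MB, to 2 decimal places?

7233.87 MB

Track A: 43:59 (min:sec) = 2,639 s; 96,000 × 2,639 × 4 × 2 = 2,026,752,000 bytes.
Track B: 64,000 × 90 × 3 × 2 = 34,560,000 bytes.
Track C: 352,800 × 266 × 4 × 2 = 750,758,400 bytes.
Track D: 2 h 47 min 47 s = 10,067 s; 22,050 × 10,067 × 1 × 4 = 887,909,400 bytes.
Track E: 34 min = 2,040 s; 44,100 × 2,040 × 3 × 1 = 269,892,000 bytes.
Track F: 68 minutes = 4,080 s; 100,000 × 4,080 × 2 × 4 = 3,264,000,000 bytes.
Total = 7,233,871,800 bytes = 7233.87 MB.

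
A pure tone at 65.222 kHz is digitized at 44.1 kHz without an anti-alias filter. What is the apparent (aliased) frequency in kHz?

21.122 kHz

Nyquist = 44,100/2 = 22,050 Hz; 65,222 Hz exceeds it.
Alias = |65,222 − 1×44,100| = |65,222 − 44,100| = 21,122 Hz = 21.122 kHz.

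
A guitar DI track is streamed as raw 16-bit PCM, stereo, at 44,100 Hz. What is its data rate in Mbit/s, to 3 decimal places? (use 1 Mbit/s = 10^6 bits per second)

Bit rate = 44,100 × 16 × 2 = 1,411,200 bits/s.
= 1.411 Mbit/s.

1.411 Mbit/s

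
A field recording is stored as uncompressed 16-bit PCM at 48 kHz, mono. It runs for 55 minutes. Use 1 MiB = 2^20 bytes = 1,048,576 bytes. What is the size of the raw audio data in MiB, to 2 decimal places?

302.12 MiB

Duration = 55 minutes = 3,300 s.
Bytes = 48,000 samples/s × 3,300 s × 2 bytes/sample × 1 ch = 316,800,000 bytes.
316,800,000 / 1,048,576 = 302.12 MiB.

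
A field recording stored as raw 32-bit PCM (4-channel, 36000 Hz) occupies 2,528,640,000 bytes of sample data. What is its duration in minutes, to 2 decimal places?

Byte rate = 36,000 × 4 × 4 = 576,000 bytes/s.
Duration = 2,528,640,000 / 576,000 = 4,390 s.
4,390 s / 60 = 73.17 minutes.

73.17 minutes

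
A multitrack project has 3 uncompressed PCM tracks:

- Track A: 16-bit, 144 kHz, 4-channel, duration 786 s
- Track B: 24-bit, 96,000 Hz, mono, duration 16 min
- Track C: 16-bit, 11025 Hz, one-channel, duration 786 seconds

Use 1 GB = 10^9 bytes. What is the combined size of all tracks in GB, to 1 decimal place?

Track A: 144,000 × 786 × 2 × 4 = 905,472,000 bytes.
Track B: 16 min = 960 s; 96,000 × 960 × 3 × 1 = 276,480,000 bytes.
Track C: 11,025 × 786 × 2 × 1 = 17,331,300 bytes.
Total = 1,199,283,300 bytes = 1.2 GB.

1.2 GB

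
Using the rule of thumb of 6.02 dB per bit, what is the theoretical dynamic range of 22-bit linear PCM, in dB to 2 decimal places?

132.44 dB

22 × 6.02 = 132.44 dB.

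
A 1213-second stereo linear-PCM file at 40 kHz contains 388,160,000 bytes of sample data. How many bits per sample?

32 bits

Bytes per sample = 388,160,000 / (40,000 × 1,213 × 2) = 388,160,000 / 97,040,000 = 4.
Bit depth = 4 × 8 = 32 bits.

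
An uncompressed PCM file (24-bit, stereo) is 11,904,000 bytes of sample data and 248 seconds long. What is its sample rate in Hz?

Bytes = sample_rate × seconds × bytes_per_sample × channels.
sample_rate = 11,904,000 / (248 × 3 × 2) = 11,904,000 / 1,488 = 8,000 Hz.

8,000 Hz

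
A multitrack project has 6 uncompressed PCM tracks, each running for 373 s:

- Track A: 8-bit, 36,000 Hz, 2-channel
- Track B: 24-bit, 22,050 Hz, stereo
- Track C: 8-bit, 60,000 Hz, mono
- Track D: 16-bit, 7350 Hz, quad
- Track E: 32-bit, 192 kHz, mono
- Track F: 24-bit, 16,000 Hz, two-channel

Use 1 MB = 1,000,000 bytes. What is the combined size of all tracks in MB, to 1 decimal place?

442.8 MB

Track A: 36,000 × 373 × 1 × 2 = 26,856,000 bytes.
Track B: 22,050 × 373 × 3 × 2 = 49,347,900 bytes.
Track C: 60,000 × 373 × 1 × 1 = 22,380,000 bytes.
Track D: 7,350 × 373 × 2 × 4 = 21,932,400 bytes.
Track E: 192,000 × 373 × 4 × 1 = 286,464,000 bytes.
Track F: 16,000 × 373 × 3 × 2 = 35,808,000 bytes.
Total = 442,788,300 bytes = 442.8 MB.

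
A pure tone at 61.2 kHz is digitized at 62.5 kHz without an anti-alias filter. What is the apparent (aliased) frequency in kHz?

Nyquist = 62,500/2 = 31,250 Hz; 61,200 Hz exceeds it.
Alias = |61,200 − 1×62,500| = |61,200 − 62,500| = 1,300 Hz = 1.3 kHz.

1.3 kHz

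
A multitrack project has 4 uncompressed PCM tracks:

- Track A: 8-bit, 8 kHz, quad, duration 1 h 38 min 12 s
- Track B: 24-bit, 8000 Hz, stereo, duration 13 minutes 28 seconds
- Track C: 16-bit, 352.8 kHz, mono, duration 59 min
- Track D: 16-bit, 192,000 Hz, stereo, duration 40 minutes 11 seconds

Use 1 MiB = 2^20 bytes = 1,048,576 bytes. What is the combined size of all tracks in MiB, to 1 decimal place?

4364.8 MiB

Track A: 1 h 38 min 12 s = 5,892 s; 8,000 × 5,892 × 1 × 4 = 188,544,000 bytes.
Track B: 13 minutes 28 seconds = 808 s; 8,000 × 808 × 3 × 2 = 38,784,000 bytes.
Track C: 59 min = 3,540 s; 352,800 × 3,540 × 2 × 1 = 2,497,824,000 bytes.
Track D: 40 minutes 11 seconds = 2,411 s; 192,000 × 2,411 × 2 × 2 = 1,851,648,000 bytes.
Total = 4,576,800,000 bytes = 4364.8 MiB.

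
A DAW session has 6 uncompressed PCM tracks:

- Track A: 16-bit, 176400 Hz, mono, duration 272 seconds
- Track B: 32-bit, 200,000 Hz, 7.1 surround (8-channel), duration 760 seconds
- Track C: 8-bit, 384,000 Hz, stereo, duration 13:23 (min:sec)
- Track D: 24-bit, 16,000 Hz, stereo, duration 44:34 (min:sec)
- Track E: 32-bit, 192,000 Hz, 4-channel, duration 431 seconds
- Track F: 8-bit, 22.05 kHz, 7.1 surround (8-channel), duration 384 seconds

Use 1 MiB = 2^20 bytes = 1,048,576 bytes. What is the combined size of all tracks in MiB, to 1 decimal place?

6890.4 MiB

Track A: 176,400 × 272 × 2 × 1 = 95,961,600 bytes.
Track B: 200,000 × 760 × 4 × 8 = 4,864,000,000 bytes.
Track C: 13:23 (min:sec) = 803 s; 384,000 × 803 × 1 × 2 = 616,704,000 bytes.
Track D: 44:34 (min:sec) = 2,674 s; 16,000 × 2,674 × 3 × 2 = 256,704,000 bytes.
Track E: 192,000 × 431 × 4 × 4 = 1,324,032,000 bytes.
Track F: 22,050 × 384 × 1 × 8 = 67,737,600 bytes.
Total = 7,225,139,200 bytes = 6890.4 MiB.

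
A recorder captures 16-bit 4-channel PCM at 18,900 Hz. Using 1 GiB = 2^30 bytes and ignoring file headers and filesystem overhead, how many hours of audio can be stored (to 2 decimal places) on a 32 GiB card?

Uncompressed byte rate = 18,900 × 2 × 4 = 151,200 bytes/s.
Capacity = 32 × 1,073,741,824 = 34,359,738,368 bytes.
34,359,738,368 / 151,200 ≈ 227246.95 s → 63.12 hours.

63.12 hours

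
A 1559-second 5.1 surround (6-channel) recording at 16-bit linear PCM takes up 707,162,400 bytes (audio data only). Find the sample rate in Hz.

Bytes = sample_rate × seconds × bytes_per_sample × channels.
sample_rate = 707,162,400 / (1,559 × 2 × 6) = 707,162,400 / 18,708 = 37,800 Hz.

37,800 Hz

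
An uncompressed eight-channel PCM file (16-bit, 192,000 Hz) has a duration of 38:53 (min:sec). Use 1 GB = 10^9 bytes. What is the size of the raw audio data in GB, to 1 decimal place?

7.2 GB

Duration = 38:53 (min:sec) = 2,333 s.
Bytes = 192,000 samples/s × 2,333 s × 2 bytes/sample × 8 ch = 7,166,976,000 bytes.
7,166,976,000 / 1,000,000,000 = 7.2 GB.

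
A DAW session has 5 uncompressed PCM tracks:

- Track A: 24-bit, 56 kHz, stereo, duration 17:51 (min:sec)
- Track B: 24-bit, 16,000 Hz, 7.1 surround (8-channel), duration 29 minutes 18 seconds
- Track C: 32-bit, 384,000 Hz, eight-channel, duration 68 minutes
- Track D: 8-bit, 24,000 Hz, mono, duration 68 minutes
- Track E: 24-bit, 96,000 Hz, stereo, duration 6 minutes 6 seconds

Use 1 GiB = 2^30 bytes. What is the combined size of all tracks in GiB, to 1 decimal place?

Track A: 17:51 (min:sec) = 1,071 s; 56,000 × 1,071 × 3 × 2 = 359,856,000 bytes.
Track B: 29 minutes 18 seconds = 1,758 s; 16,000 × 1,758 × 3 × 8 = 675,072,000 bytes.
Track C: 68 minutes = 4,080 s; 384,000 × 4,080 × 4 × 8 = 50,135,040,000 bytes.
Track D: 68 minutes = 4,080 s; 24,000 × 4,080 × 1 × 1 = 97,920,000 bytes.
Track E: 6 minutes 6 seconds = 366 s; 96,000 × 366 × 3 × 2 = 210,816,000 bytes.
Total = 51,478,704,000 bytes = 47.9 GiB.

47.9 GiB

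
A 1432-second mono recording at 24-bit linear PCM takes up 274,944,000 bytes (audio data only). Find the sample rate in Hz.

Bytes = sample_rate × seconds × bytes_per_sample × channels.
sample_rate = 274,944,000 / (1,432 × 3 × 1) = 274,944,000 / 4,296 = 64,000 Hz.

64,000 Hz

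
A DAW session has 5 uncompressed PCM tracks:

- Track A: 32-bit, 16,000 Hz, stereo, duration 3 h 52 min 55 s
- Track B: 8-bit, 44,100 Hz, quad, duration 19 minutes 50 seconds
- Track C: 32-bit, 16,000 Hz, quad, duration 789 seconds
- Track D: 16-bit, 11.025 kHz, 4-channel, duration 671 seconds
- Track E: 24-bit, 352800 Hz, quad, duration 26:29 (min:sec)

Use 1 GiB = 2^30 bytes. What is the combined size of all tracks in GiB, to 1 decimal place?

8.4 GiB

Track A: 3 h 52 min 55 s = 13,975 s; 16,000 × 13,975 × 4 × 2 = 1,788,800,000 bytes.
Track B: 19 minutes 50 seconds = 1,190 s; 44,100 × 1,190 × 1 × 4 = 209,916,000 bytes.
Track C: 16,000 × 789 × 4 × 4 = 201,984,000 bytes.
Track D: 11,025 × 671 × 2 × 4 = 59,182,200 bytes.
Track E: 26:29 (min:sec) = 1,589 s; 352,800 × 1,589 × 3 × 4 = 6,727,190,400 bytes.
Total = 8,987,072,600 bytes = 8.4 GiB.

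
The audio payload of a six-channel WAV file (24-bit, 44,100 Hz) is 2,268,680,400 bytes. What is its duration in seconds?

Byte rate = 44,100 × 3 × 6 = 793,800 bytes/s.
Duration = 2,268,680,400 / 793,800 = 2,858 s.

2,858 seconds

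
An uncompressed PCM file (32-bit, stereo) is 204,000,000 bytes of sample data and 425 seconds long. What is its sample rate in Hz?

60,000 Hz

Bytes = sample_rate × seconds × bytes_per_sample × channels.
sample_rate = 204,000,000 / (425 × 4 × 2) = 204,000,000 / 3,400 = 60,000 Hz.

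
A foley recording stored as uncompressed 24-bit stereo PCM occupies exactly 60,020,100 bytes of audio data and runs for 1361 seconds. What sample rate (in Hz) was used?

Bytes = sample_rate × seconds × bytes_per_sample × channels.
sample_rate = 60,020,100 / (1,361 × 3 × 2) = 60,020,100 / 8,166 = 7,350 Hz.

7,350 Hz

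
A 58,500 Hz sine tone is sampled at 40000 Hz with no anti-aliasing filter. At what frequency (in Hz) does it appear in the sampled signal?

18,500 Hz

Nyquist = 40,000/2 = 20,000 Hz; 58,500 Hz exceeds it.
Alias = |58,500 − 1×40,000| = |58,500 − 40,000| = 18,500 Hz.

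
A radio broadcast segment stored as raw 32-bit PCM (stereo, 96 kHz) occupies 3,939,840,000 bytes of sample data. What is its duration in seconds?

Byte rate = 96,000 × 4 × 2 = 768,000 bytes/s.
Duration = 3,939,840,000 / 768,000 = 5,130 s.

5,130 seconds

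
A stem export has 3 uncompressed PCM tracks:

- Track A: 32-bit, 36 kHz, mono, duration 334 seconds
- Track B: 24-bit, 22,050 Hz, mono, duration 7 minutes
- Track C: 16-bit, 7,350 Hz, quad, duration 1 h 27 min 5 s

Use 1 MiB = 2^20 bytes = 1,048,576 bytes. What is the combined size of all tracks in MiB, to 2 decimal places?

365.36 MiB

Track A: 36,000 × 334 × 4 × 1 = 48,096,000 bytes.
Track B: 7 minutes = 420 s; 22,050 × 420 × 3 × 1 = 27,783,000 bytes.
Track C: 1 h 27 min 5 s = 5,225 s; 7,350 × 5,225 × 2 × 4 = 307,230,000 bytes.
Total = 383,109,000 bytes = 365.36 MiB.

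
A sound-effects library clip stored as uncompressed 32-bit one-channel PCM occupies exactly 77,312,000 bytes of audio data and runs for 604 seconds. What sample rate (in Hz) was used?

32,000 Hz

Bytes = sample_rate × seconds × bytes_per_sample × channels.
sample_rate = 77,312,000 / (604 × 4 × 1) = 77,312,000 / 2,416 = 32,000 Hz.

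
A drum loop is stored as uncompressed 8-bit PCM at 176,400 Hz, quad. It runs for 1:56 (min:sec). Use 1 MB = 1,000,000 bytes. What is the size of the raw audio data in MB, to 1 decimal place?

81.8 MB

Duration = 1:56 (min:sec) = 116 s.
Bytes = 176,400 samples/s × 116 s × 1 bytes/sample × 4 ch = 81,849,600 bytes.
81,849,600 / 1,000,000 = 81.8 MB.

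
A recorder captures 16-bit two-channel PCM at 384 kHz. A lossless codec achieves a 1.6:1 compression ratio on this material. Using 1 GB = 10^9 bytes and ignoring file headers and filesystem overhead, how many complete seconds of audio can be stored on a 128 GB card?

Uncompressed byte rate = 384,000 × 2 × 2 = 1,536,000 bytes/s.
After 1.6:1 compression, effective rate ≈ 960000 bytes/s.
Capacity = 128 × 1,000,000,000 = 128,000,000,000 bytes.
128,000,000,000 / effective rate ≈ 133333.33 s → 133,333 seconds.

133,333 seconds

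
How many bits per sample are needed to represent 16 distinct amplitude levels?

4 bits

log2(16) = 4.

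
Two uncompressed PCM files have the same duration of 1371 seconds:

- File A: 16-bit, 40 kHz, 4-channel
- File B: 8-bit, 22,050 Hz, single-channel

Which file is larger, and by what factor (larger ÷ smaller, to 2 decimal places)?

File A, by a factor of 14.51

File A: 40,000 × 2 × 4 = 320,000 bytes/s.
File B: 22,050 × 1 × 1 = 22,050 bytes/s.
File A is larger; ratio = 438,720,000 / 30,230,550 = 14.51.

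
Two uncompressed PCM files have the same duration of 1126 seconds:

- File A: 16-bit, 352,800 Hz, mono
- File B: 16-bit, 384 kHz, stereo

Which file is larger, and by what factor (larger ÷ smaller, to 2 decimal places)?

File B, by a factor of 2.18

File A: 352,800 × 2 × 1 = 705,600 bytes/s.
File B: 384,000 × 2 × 2 = 1,536,000 bytes/s.
File B is larger; ratio = 1,729,536,000 / 794,505,600 = 2.18.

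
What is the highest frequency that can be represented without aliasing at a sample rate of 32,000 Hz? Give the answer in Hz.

Nyquist frequency = sample rate / 2 = 32,000 / 2 = 16,000 Hz.

16,000 Hz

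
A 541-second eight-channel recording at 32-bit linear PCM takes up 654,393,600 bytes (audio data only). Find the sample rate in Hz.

37,800 Hz

Bytes = sample_rate × seconds × bytes_per_sample × channels.
sample_rate = 654,393,600 / (541 × 4 × 8) = 654,393,600 / 17,312 = 37,800 Hz.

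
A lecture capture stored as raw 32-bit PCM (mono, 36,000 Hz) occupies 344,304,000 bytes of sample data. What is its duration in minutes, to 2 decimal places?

Byte rate = 36,000 × 4 × 1 = 144,000 bytes/s.
Duration = 344,304,000 / 144,000 = 2,391 s.
2,391 s / 60 = 39.85 minutes.

39.85 minutes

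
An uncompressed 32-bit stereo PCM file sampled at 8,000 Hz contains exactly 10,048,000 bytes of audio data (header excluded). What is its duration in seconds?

Byte rate = 8,000 × 4 × 2 = 64,000 bytes/s.
Duration = 10,048,000 / 64,000 = 157 s.

157 seconds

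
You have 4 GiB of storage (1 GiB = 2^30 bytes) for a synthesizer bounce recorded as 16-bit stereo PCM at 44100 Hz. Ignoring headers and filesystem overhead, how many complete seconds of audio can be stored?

Uncompressed byte rate = 44,100 × 2 × 2 = 176,400 bytes/s.
Capacity = 4 × 1,073,741,824 = 4,294,967,296 bytes.
4,294,967,296 / 176,400 ≈ 24347.89 s → 24,347 seconds.

24,347 seconds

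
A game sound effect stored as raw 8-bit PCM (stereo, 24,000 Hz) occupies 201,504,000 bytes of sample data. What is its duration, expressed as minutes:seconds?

69:58

Byte rate = 24,000 × 1 × 2 = 48,000 bytes/s.
Duration = 201,504,000 / 48,000 = 4,198 s.
4,198 s = 69:58.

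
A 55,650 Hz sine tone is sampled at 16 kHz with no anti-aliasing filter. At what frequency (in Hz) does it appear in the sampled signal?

7,650 Hz

Nyquist = 16,000/2 = 8,000 Hz; 55,650 Hz exceeds it.
Alias = |55,650 − 3×16,000| = |55,650 − 48,000| = 7,650 Hz.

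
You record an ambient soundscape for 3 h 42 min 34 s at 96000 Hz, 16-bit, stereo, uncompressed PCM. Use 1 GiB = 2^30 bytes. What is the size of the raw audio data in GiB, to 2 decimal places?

Duration = 3 h 42 min 34 s = 13,354 s.
Bytes = 96,000 samples/s × 13,354 s × 2 bytes/sample × 2 ch = 5,127,936,000 bytes.
5,127,936,000 / 1,073,741,824 = 4.78 GiB.

4.78 GiB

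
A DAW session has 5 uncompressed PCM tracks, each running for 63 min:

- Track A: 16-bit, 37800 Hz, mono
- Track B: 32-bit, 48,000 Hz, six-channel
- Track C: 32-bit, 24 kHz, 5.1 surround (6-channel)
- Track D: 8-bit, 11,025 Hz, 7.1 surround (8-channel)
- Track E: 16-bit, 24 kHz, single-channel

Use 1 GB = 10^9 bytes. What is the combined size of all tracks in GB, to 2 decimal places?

7.33 GB

63 min = 3,780 s.
Track A: 37,800 × 3,780 × 2 × 1 = 285,768,000 bytes.
Track B: 48,000 × 3,780 × 4 × 6 = 4,354,560,000 bytes.
Track C: 24,000 × 3,780 × 4 × 6 = 2,177,280,000 bytes.
Track D: 11,025 × 3,780 × 1 × 8 = 333,396,000 bytes.
Track E: 24,000 × 3,780 × 2 × 1 = 181,440,000 bytes.
Total = 7,332,444,000 bytes = 7.33 GB.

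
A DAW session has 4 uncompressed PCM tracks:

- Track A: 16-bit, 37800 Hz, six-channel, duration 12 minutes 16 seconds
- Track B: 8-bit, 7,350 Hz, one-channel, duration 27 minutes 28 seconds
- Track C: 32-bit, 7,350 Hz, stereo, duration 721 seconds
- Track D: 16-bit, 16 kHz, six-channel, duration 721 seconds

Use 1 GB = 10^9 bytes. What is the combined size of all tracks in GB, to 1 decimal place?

Track A: 12 minutes 16 seconds = 736 s; 37,800 × 736 × 2 × 6 = 333,849,600 bytes.
Track B: 27 minutes 28 seconds = 1,648 s; 7,350 × 1,648 × 1 × 1 = 12,112,800 bytes.
Track C: 7,350 × 721 × 4 × 2 = 42,394,800 bytes.
Track D: 16,000 × 721 × 2 × 6 = 138,432,000 bytes.
Total = 526,789,200 bytes = 0.5 GB.

0.5 GB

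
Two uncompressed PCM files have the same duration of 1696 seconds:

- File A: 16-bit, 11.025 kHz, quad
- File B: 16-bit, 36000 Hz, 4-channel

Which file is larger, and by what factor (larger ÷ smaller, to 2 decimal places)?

File B, by a factor of 3.27

File A: 11,025 × 2 × 4 = 88,200 bytes/s.
File B: 36,000 × 2 × 4 = 288,000 bytes/s.
File B is larger; ratio = 488,448,000 / 149,587,200 = 3.27.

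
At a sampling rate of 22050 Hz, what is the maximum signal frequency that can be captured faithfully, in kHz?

Nyquist frequency = sample rate / 2 = 22,050 / 2 = 11.025 kHz.

11.025 kHz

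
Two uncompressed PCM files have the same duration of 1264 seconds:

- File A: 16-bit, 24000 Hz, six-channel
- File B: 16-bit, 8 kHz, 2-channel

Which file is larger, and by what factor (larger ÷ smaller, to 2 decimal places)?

File A: 24,000 × 2 × 6 = 288,000 bytes/s.
File B: 8,000 × 2 × 2 = 32,000 bytes/s.
File A is larger; ratio = 364,032,000 / 40,448,000 = 9.00.

File A, by a factor of 9.00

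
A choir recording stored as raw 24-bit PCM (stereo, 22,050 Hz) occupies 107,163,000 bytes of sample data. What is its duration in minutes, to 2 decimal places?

13.50 minutes

Byte rate = 22,050 × 3 × 2 = 132,300 bytes/s.
Duration = 107,163,000 / 132,300 = 810 s.
810 s / 60 = 13.50 minutes.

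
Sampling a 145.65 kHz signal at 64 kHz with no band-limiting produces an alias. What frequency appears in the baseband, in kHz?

17.65 kHz

Nyquist = 64,000/2 = 32,000 Hz; 145,650 Hz exceeds it.
Alias = |145,650 − 2×64,000| = |145,650 − 128,000| = 17,650 Hz = 17.65 kHz.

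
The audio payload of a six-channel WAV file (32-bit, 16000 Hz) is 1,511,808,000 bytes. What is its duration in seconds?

3,937 seconds

Byte rate = 16,000 × 4 × 6 = 384,000 bytes/s.
Duration = 1,511,808,000 / 384,000 = 3,937 s.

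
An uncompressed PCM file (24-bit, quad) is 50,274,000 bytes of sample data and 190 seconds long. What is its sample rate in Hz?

22,050 Hz

Bytes = sample_rate × seconds × bytes_per_sample × channels.
sample_rate = 50,274,000 / (190 × 3 × 4) = 50,274,000 / 2,280 = 22,050 Hz.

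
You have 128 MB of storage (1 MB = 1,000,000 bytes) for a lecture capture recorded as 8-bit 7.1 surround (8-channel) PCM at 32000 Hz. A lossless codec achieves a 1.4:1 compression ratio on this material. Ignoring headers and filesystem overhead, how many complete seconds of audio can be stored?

700 seconds

Uncompressed byte rate = 32,000 × 1 × 8 = 256,000 bytes/s.
After 1.4:1 compression, effective rate ≈ 182857.14 bytes/s.
Capacity = 128 × 1,000,000 = 128,000,000 bytes.
128,000,000 / effective rate ≈ 700 s → 700 seconds.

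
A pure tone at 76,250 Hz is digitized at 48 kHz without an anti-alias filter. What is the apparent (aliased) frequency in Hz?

19,750 Hz

Nyquist = 48,000/2 = 24,000 Hz; 76,250 Hz exceeds it.
Alias = |76,250 − 2×48,000| = |76,250 − 96,000| = 19,750 Hz.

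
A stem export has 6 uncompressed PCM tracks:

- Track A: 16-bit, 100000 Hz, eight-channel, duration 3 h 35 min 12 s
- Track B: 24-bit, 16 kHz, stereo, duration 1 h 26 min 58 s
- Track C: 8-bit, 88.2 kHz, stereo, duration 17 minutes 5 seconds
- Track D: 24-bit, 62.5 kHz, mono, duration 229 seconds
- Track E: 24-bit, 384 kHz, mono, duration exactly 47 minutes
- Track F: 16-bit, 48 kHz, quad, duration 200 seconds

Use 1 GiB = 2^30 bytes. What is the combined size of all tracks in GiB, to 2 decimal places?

23.01 GiB

Track A: 3 h 35 min 12 s = 12,912 s; 100,000 × 12,912 × 2 × 8 = 20,659,200,000 bytes.
Track B: 1 h 26 min 58 s = 5,218 s; 16,000 × 5,218 × 3 × 2 = 500,928,000 bytes.
Track C: 17 minutes 5 seconds = 1,025 s; 88,200 × 1,025 × 1 × 2 = 180,810,000 bytes.
Track D: 62,500 × 229 × 3 × 1 = 42,937,500 bytes.
Track E: exactly 47 minutes = 2,820 s; 384,000 × 2,820 × 3 × 1 = 3,248,640,000 bytes.
Track F: 48,000 × 200 × 2 × 4 = 76,800,000 bytes.
Total = 24,709,315,500 bytes = 23.01 GiB.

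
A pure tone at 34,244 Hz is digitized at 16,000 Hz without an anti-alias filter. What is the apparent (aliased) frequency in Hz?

2,244 Hz

Nyquist = 16,000/2 = 8,000 Hz; 34,244 Hz exceeds it.
Alias = |34,244 − 2×16,000| = |34,244 − 32,000| = 2,244 Hz.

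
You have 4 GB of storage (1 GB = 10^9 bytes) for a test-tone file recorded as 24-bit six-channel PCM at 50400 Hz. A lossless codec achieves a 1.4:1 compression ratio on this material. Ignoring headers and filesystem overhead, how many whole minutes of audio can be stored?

Uncompressed byte rate = 50,400 × 3 × 6 = 907,200 bytes/s.
After 1.4:1 compression, effective rate ≈ 648000 bytes/s.
Capacity = 4 × 1,000,000,000 = 4,000,000,000 bytes.
4,000,000,000 / effective rate ≈ 6172.84 s → 102 minutes.

102 minutes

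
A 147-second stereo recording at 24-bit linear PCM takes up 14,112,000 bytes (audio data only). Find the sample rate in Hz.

16,000 Hz

Bytes = sample_rate × seconds × bytes_per_sample × channels.
sample_rate = 14,112,000 / (147 × 3 × 2) = 14,112,000 / 882 = 16,000 Hz.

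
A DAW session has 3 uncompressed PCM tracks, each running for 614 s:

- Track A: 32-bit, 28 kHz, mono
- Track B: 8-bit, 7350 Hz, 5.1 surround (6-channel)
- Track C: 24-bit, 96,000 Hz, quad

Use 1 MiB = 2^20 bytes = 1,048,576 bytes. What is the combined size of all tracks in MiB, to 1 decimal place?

766.0 MiB

Track A: 28,000 × 614 × 4 × 1 = 68,768,000 bytes.
Track B: 7,350 × 614 × 1 × 6 = 27,077,400 bytes.
Track C: 96,000 × 614 × 3 × 4 = 707,328,000 bytes.
Total = 803,173,400 bytes = 766.0 MiB.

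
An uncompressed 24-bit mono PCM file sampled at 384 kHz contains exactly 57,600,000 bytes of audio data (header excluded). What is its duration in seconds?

50 seconds

Byte rate = 384,000 × 3 × 1 = 1,152,000 bytes/s.
Duration = 57,600,000 / 1,152,000 = 50 s.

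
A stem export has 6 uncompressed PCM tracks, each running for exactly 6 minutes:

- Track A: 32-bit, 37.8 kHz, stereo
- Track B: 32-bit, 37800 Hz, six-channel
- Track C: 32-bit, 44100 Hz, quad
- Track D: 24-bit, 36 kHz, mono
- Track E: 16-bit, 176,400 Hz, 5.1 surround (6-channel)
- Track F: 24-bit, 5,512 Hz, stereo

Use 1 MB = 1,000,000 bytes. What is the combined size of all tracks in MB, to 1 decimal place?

1502.3 MB

exactly 6 minutes = 360 s.
Track A: 37,800 × 360 × 4 × 2 = 108,864,000 bytes.
Track B: 37,800 × 360 × 4 × 6 = 326,592,000 bytes.
Track C: 44,100 × 360 × 4 × 4 = 254,016,000 bytes.
Track D: 36,000 × 360 × 3 × 1 = 38,880,000 bytes.
Track E: 176,400 × 360 × 2 × 6 = 762,048,000 bytes.
Track F: 5,512 × 360 × 3 × 2 = 11,905,920 bytes.
Total = 1,502,305,920 bytes = 1502.3 MB.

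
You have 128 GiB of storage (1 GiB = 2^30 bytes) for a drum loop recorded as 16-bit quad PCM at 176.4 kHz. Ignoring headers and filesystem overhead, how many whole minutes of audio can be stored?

Uncompressed byte rate = 176,400 × 2 × 4 = 1,411,200 bytes/s.
Capacity = 128 × 1,073,741,824 = 137,438,953,472 bytes.
137,438,953,472 / 1,411,200 ≈ 97391.55 s → 1,623 minutes.

1,623 minutes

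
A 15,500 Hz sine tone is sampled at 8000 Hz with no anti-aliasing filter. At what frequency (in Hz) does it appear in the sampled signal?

Nyquist = 8,000/2 = 4,000 Hz; 15,500 Hz exceeds it.
Alias = |15,500 − 2×8,000| = |15,500 − 16,000| = 500 Hz.

500 Hz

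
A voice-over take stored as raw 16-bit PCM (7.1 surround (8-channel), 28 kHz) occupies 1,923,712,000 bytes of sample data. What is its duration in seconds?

4,294 seconds

Byte rate = 28,000 × 2 × 8 = 448,000 bytes/s.
Duration = 1,923,712,000 / 448,000 = 4,294 s.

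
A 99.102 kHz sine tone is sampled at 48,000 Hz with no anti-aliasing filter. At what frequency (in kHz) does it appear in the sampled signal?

Nyquist = 48,000/2 = 24,000 Hz; 99,102 Hz exceeds it.
Alias = |99,102 − 2×48,000| = |99,102 − 96,000| = 3,102 Hz = 3.102 kHz.

3.102 kHz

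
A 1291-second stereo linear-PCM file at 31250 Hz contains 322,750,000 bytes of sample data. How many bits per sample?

32 bits

Bytes per sample = 322,750,000 / (31,250 × 1,291 × 2) = 322,750,000 / 80,687,500 = 4.
Bit depth = 4 × 8 = 32 bits.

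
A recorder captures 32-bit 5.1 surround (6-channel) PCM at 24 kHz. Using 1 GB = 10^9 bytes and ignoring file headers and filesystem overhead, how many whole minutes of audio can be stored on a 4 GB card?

115 minutes

Uncompressed byte rate = 24,000 × 4 × 6 = 576,000 bytes/s.
Capacity = 4 × 1,000,000,000 = 4,000,000,000 bytes.
4,000,000,000 / 576,000 ≈ 6944.44 s → 115 minutes.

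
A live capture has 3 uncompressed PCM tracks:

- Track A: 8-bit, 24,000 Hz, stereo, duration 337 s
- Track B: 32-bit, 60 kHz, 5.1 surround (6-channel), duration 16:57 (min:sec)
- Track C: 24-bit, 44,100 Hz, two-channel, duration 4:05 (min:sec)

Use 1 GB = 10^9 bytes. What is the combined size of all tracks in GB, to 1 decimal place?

1.5 GB

Track A: 24,000 × 337 × 1 × 2 = 16,176,000 bytes.
Track B: 16:57 (min:sec) = 1,017 s; 60,000 × 1,017 × 4 × 6 = 1,464,480,000 bytes.
Track C: 4:05 (min:sec) = 245 s; 44,100 × 245 × 3 × 2 = 64,827,000 bytes.
Total = 1,545,483,000 bytes = 1.5 GB.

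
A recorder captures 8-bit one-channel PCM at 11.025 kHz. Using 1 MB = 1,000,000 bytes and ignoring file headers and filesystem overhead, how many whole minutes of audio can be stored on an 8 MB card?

12 minutes

Uncompressed byte rate = 11,025 × 1 × 1 = 11,025 bytes/s.
Capacity = 8 × 1,000,000 = 8,000,000 bytes.
8,000,000 / 11,025 ≈ 725.62 s → 12 minutes.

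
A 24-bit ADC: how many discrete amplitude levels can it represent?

2^24 = 16,777,216.

16,777,216 levels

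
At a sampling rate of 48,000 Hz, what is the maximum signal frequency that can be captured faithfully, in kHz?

24 kHz

Nyquist frequency = sample rate / 2 = 48,000 / 2 = 24 kHz.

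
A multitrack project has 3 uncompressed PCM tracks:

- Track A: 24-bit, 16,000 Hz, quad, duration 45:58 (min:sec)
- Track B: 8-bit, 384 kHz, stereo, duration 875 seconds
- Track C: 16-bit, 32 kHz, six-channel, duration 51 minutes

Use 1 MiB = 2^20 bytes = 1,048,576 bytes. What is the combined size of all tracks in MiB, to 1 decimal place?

2266.5 MiB

Track A: 45:58 (min:sec) = 2,758 s; 16,000 × 2,758 × 3 × 4 = 529,536,000 bytes.
Track B: 384,000 × 875 × 1 × 2 = 672,000,000 bytes.
Track C: 51 minutes = 3,060 s; 32,000 × 3,060 × 2 × 6 = 1,175,040,000 bytes.
Total = 2,376,576,000 bytes = 2266.5 MiB.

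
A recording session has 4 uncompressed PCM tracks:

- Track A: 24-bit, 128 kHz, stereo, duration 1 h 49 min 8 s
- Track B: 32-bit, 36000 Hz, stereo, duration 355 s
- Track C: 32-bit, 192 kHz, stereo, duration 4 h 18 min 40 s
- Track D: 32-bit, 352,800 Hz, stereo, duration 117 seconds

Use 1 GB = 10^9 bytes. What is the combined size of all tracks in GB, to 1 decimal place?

29.3 GB

Track A: 1 h 49 min 8 s = 6,548 s; 128,000 × 6,548 × 3 × 2 = 5,028,864,000 bytes.
Track B: 36,000 × 355 × 4 × 2 = 102,240,000 bytes.
Track C: 4 h 18 min 40 s = 15,520 s; 192,000 × 15,520 × 4 × 2 = 23,838,720,000 bytes.
Track D: 352,800 × 117 × 4 × 2 = 330,220,800 bytes.
Total = 29,300,044,800 bytes = 29.3 GB.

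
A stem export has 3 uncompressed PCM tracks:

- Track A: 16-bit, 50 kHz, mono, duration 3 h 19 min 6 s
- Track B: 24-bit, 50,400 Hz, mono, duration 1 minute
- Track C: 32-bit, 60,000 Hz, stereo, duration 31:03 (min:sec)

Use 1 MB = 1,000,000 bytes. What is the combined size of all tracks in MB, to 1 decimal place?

Track A: 3 h 19 min 6 s = 11,946 s; 50,000 × 11,946 × 2 × 1 = 1,194,600,000 bytes.
Track B: 1 minute = 60 s; 50,400 × 60 × 3 × 1 = 9,072,000 bytes.
Track C: 31:03 (min:sec) = 1,863 s; 60,000 × 1,863 × 4 × 2 = 894,240,000 bytes.
Total = 2,097,912,000 bytes = 2097.9 MB.

2097.9 MB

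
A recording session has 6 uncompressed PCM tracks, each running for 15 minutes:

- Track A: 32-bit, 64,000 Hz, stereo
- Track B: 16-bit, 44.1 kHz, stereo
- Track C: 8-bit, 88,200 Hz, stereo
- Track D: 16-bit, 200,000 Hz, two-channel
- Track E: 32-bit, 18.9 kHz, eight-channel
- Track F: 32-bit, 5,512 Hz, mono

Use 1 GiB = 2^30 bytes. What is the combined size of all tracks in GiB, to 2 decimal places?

15 minutes = 900 s.
Track A: 64,000 × 900 × 4 × 2 = 460,800,000 bytes.
Track B: 44,100 × 900 × 2 × 2 = 158,760,000 bytes.
Track C: 88,200 × 900 × 1 × 2 = 158,760,000 bytes.
Track D: 200,000 × 900 × 2 × 2 = 720,000,000 bytes.
Track E: 18,900 × 900 × 4 × 8 = 544,320,000 bytes.
Track F: 5,512 × 900 × 4 × 1 = 19,843,200 bytes.
Total = 2,062,483,200 bytes = 1.92 GiB.

1.92 GiB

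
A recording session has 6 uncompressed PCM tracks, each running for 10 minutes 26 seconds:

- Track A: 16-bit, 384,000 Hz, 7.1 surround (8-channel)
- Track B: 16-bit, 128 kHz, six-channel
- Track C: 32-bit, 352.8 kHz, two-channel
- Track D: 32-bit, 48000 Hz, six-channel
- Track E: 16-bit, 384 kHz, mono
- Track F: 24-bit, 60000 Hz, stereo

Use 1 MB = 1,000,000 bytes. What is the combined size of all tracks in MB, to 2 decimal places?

8001.78 MB

10 minutes 26 seconds = 626 s.
Track A: 384,000 × 626 × 2 × 8 = 3,846,144,000 bytes.
Track B: 128,000 × 626 × 2 × 6 = 961,536,000 bytes.
Track C: 352,800 × 626 × 4 × 2 = 1,766,822,400 bytes.
Track D: 48,000 × 626 × 4 × 6 = 721,152,000 bytes.
Track E: 384,000 × 626 × 2 × 1 = 480,768,000 bytes.
Track F: 60,000 × 626 × 3 × 2 = 225,360,000 bytes.
Total = 8,001,782,400 bytes = 8001.78 MB.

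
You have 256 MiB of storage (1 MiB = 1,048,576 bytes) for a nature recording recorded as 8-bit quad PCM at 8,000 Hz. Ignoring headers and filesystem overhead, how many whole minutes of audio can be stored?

Uncompressed byte rate = 8,000 × 1 × 4 = 32,000 bytes/s.
Capacity = 256 × 1,048,576 = 268,435,456 bytes.
268,435,456 / 32,000 ≈ 8388.61 s → 139 minutes.

139 minutes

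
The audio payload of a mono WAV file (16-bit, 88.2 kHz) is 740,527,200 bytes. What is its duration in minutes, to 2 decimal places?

69.97 minutes

Byte rate = 88,200 × 2 × 1 = 176,400 bytes/s.
Duration = 740,527,200 / 176,400 = 4,198 s.
4,198 s / 60 = 69.97 minutes.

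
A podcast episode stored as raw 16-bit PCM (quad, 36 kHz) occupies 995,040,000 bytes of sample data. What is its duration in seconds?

3,455 seconds

Byte rate = 36,000 × 2 × 4 = 288,000 bytes/s.
Duration = 995,040,000 / 288,000 = 3,455 s.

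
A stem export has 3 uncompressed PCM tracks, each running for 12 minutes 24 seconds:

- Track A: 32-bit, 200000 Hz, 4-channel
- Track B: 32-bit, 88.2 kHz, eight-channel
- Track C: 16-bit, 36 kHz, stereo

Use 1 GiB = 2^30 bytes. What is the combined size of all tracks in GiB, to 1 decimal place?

4.3 GiB

12 minutes 24 seconds = 744 s.
Track A: 200,000 × 744 × 4 × 4 = 2,380,800,000 bytes.
Track B: 88,200 × 744 × 4 × 8 = 2,099,865,600 bytes.
Track C: 36,000 × 744 × 2 × 2 = 107,136,000 bytes.
Total = 4,587,801,600 bytes = 4.3 GiB.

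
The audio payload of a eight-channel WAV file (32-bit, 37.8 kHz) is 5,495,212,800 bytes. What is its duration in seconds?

4,543 seconds

Byte rate = 37,800 × 4 × 8 = 1,209,600 bytes/s.
Duration = 5,495,212,800 / 1,209,600 = 4,543 s.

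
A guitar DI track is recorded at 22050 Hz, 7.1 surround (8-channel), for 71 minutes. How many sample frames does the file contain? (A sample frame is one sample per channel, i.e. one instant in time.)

93,933,000 sample frames

71 minutes = 4,260 s.
22,050 samples/s × 4,260 s = 93,933,000 frames.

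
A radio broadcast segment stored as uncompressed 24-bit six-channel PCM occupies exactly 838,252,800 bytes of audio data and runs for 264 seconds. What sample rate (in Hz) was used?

Bytes = sample_rate × seconds × bytes_per_sample × channels.
sample_rate = 838,252,800 / (264 × 3 × 6) = 838,252,800 / 4,752 = 176,400 Hz.

176,400 Hz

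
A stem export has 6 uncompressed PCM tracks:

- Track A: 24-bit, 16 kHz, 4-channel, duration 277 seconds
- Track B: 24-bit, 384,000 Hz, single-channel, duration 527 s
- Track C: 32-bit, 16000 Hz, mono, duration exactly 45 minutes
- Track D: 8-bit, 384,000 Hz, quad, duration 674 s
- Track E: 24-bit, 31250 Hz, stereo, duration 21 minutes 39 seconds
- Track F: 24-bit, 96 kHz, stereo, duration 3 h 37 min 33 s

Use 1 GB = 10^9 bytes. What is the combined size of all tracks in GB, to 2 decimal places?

Track A: 16,000 × 277 × 3 × 4 = 53,184,000 bytes.
Track B: 384,000 × 527 × 3 × 1 = 607,104,000 bytes.
Track C: exactly 45 minutes = 2,700 s; 16,000 × 2,700 × 4 × 1 = 172,800,000 bytes.
Track D: 384,000 × 674 × 1 × 4 = 1,035,264,000 bytes.
Track E: 21 minutes 39 seconds = 1,299 s; 31,250 × 1,299 × 3 × 2 = 243,562,500 bytes.
Track F: 3 h 37 min 33 s = 13,053 s; 96,000 × 13,053 × 3 × 2 = 7,518,528,000 bytes.
Total = 9,630,442,500 bytes = 9.63 GB.

9.63 GB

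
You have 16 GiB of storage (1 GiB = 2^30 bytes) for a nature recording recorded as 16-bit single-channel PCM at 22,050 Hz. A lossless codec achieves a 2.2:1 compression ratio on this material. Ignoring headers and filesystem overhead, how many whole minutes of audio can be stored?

Uncompressed byte rate = 22,050 × 2 × 1 = 44,100 bytes/s.
After 2.2:1 compression, effective rate ≈ 20045.45 bytes/s.
Capacity = 16 × 1,073,741,824 = 17,179,869,184 bytes.
17,179,869,184 / effective rate ≈ 857045.63 s → 14,284 minutes.

14,284 minutes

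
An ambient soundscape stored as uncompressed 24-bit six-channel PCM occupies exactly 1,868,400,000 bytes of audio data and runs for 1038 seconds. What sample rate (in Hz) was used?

Bytes = sample_rate × seconds × bytes_per_sample × channels.
sample_rate = 1,868,400,000 / (1,038 × 3 × 6) = 1,868,400,000 / 18,684 = 100,000 Hz.

100,000 Hz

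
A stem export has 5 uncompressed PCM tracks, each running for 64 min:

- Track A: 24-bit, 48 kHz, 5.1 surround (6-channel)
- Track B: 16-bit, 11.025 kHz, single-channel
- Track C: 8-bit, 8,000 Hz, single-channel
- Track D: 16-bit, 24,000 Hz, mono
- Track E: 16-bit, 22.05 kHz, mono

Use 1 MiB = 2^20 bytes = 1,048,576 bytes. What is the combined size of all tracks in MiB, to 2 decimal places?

64 min = 3,840 s.
Track A: 48,000 × 3,840 × 3 × 6 = 3,317,760,000 bytes.
Track B: 11,025 × 3,840 × 2 × 1 = 84,672,000 bytes.
Track C: 8,000 × 3,840 × 1 × 1 = 30,720,000 bytes.
Track D: 24,000 × 3,840 × 2 × 1 = 184,320,000 bytes.
Track E: 22,050 × 3,840 × 2 × 1 = 169,344,000 bytes.
Total = 3,786,816,000 bytes = 3611.39 MiB.

3611.39 MiB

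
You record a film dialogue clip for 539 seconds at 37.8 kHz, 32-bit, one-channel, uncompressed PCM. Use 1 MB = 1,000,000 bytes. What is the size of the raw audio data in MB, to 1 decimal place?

Bytes = 37,800 samples/s × 539 s × 4 bytes/sample × 1 ch = 81,496,800 bytes.
81,496,800 / 1,000,000 = 81.5 MB.

81.5 MB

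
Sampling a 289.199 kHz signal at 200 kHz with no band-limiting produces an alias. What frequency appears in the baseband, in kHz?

Nyquist = 200,000/2 = 100,000 Hz; 289,199 Hz exceeds it.
Alias = |289,199 − 1×200,000| = |289,199 − 200,000| = 89,199 Hz = 89.199 kHz.

89.199 kHz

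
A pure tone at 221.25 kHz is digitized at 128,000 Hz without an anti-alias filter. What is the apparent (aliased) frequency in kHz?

34.75 kHz

Nyquist = 128,000/2 = 64,000 Hz; 221,250 Hz exceeds it.
Alias = |221,250 − 2×128,000| = |221,250 − 256,000| = 34,750 Hz = 34.75 kHz.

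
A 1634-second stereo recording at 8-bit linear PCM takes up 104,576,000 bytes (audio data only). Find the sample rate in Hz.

32,000 Hz

Bytes = sample_rate × seconds × bytes_per_sample × channels.
sample_rate = 104,576,000 / (1,634 × 1 × 2) = 104,576,000 / 3,268 = 32,000 Hz.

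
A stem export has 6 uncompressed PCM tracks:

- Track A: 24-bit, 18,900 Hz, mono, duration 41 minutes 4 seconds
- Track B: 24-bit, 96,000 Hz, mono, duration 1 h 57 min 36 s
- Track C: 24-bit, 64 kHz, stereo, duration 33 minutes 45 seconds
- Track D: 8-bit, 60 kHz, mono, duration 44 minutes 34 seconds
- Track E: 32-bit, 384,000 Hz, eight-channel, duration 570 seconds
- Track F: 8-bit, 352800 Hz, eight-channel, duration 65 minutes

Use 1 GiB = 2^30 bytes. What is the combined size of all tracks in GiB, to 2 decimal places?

19.67 GiB

Track A: 41 minutes 4 seconds = 2,464 s; 18,900 × 2,464 × 3 × 1 = 139,708,800 bytes.
Track B: 1 h 57 min 36 s = 7,056 s; 96,000 × 7,056 × 3 × 1 = 2,032,128,000 bytes.
Track C: 33 minutes 45 seconds = 2,025 s; 64,000 × 2,025 × 3 × 2 = 777,600,000 bytes.
Track D: 44 minutes 34 seconds = 2,674 s; 60,000 × 2,674 × 1 × 1 = 160,440,000 bytes.
Track E: 384,000 × 570 × 4 × 8 = 7,004,160,000 bytes.
Track F: 65 minutes = 3,900 s; 352,800 × 3,900 × 1 × 8 = 11,007,360,000 bytes.
Total = 21,121,396,800 bytes = 19.67 GiB.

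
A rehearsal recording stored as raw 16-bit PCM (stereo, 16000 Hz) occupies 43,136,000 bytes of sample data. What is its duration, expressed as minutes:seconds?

Byte rate = 16,000 × 2 × 2 = 64,000 bytes/s.
Duration = 43,136,000 / 64,000 = 674 s.
674 s = 11:14.

11:14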